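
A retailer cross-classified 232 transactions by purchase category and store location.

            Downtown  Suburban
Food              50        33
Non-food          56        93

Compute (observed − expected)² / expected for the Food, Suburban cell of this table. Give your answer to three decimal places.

Row total (Food) = 83; column total (Suburban) = 126; N = 232.
Expected count E = 83 × 126 / 232 = 45.0776.
Contribution = (O − E)²/E = (33 − 45.0776)² / 45.0776 = 3.236.

3.236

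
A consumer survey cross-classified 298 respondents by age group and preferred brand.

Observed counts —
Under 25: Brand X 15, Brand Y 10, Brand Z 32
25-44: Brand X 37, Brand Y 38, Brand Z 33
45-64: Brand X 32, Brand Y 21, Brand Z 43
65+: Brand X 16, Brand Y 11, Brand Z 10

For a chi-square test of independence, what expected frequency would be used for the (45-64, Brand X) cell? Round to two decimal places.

Row total (45-64) = 96; column total (Brand X) = 100; grand total N = 298.
Expected count = (row total × column total) / N = 96 × 100 / 298 = 32.21.

32.21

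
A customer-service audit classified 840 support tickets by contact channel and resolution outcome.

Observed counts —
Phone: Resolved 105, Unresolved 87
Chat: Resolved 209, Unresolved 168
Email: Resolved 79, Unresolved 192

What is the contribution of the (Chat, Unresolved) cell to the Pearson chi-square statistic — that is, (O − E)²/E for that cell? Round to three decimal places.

Row total (Chat) = 377; column total (Unresolved) = 447; N = 840.
Expected count E = 377 × 447 / 840 = 200.6179.
Contribution = (O − E)²/E = (168 − 200.6179)² / 200.6179 = 5.303.

5.303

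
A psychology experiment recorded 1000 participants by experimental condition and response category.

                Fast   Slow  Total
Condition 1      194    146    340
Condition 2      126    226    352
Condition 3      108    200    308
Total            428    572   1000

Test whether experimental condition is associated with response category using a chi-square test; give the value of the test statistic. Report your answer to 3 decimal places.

42.818

Grand total N = 1000.
Expected counts (row total × column total / N):
  Condition 1, Fast: 340×428/1000 = 145.5200
  Condition 1, Slow: 340×572/1000 = 194.4800
  Condition 2, Fast: 352×428/1000 = 150.6560
  Condition 2, Slow: 352×572/1000 = 201.3440
  Condition 3, Fast: 308×428/1000 = 131.8240
  Condition 3, Slow: 308×572/1000 = 176.1760
Contributions (O − E)²/E:
  (194 − 145.5200)²/145.5200 = 16.1511
  (146 − 194.4800)²/194.4800 = 12.0851
  (126 − 150.6560)²/150.6560 = 4.0351
  (226 − 201.3440)²/201.3440 = 3.0193
  (108 − 131.8240)²/131.8240 = 4.3056
  (200 − 176.1760)²/176.1760 = 3.2217
χ² = 16.1511 + 12.0851 + 4.0351 + 3.0193 + 4.3056 + 3.2217 = 42.818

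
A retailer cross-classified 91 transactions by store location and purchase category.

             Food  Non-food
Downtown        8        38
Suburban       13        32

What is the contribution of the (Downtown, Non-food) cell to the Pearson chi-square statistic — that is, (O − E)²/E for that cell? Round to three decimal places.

0.193

Row total (Downtown) = 46; column total (Non-food) = 70; N = 91.
Expected count E = 46 × 70 / 91 = 35.3846.
Contribution = (O − E)²/E = (38 − 35.3846)² / 35.3846 = 0.193.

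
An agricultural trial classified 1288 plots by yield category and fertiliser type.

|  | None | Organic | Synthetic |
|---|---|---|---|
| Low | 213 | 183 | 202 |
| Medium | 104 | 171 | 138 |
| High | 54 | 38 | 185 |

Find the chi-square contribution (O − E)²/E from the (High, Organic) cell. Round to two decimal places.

25.43

Row total (High) = 277; column total (Organic) = 392; N = 1288.
Expected count E = 277 × 392 / 1288 = 84.3043.
Contribution = (O − E)²/E = (38 − 84.3043)² / 84.3043 = 25.43.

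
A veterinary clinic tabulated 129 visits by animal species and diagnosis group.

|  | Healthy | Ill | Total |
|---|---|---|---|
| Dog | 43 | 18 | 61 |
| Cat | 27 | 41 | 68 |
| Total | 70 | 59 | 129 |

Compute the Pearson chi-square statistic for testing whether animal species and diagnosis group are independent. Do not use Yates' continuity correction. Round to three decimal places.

12.280

Grand total N = 129.
Expected counts (row total × column total / N):
  Dog, Healthy: 61×70/129 = 33.1008
  Dog, Ill: 61×59/129 = 27.8992
  Cat, Healthy: 68×70/129 = 36.8992
  Cat, Ill: 68×59/129 = 31.1008
Contributions (O − E)²/E:
  (43 − 33.1008)²/33.1008 = 2.9605
  (18 − 27.8992)²/27.8992 = 3.5124
  (27 − 36.8992)²/36.8992 = 2.6557
  (41 − 31.1008)²/31.1008 = 3.1509
χ² = 2.9605 + 3.5124 + 2.6557 + 3.1509 = 12.280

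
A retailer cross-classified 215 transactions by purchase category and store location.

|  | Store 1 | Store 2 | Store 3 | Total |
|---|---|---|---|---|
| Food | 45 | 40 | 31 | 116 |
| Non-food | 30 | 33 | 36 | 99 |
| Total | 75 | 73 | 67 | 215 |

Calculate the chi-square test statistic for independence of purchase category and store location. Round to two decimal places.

2.72

Grand total N = 215.
Expected counts (row total × column total / N):
  Food, Store 1: 116×75/215 = 40.465
  Food, Store 2: 116×73/215 = 39.386
  Food, Store 3: 116×67/215 = 36.149
  Non-food, Store 1: 99×75/215 = 34.535
  Non-food, Store 2: 99×73/215 = 33.614
  Non-food, Store 3: 99×67/215 = 30.851
Contributions (O − E)²/E:
  (45 − 40.465)²/40.465 = 0.5082
  (40 − 39.386)²/39.386 = 0.0096
  (31 − 36.149)²/36.149 = 0.7334
  (30 − 34.535)²/34.535 = 0.5955
  (33 − 33.614)²/33.614 = 0.0112
  (36 − 30.851)²/30.851 = 0.8594
χ² = 0.5082 + 0.0096 + 0.7334 + 0.5955 + 0.0112 + 0.8594 = 2.72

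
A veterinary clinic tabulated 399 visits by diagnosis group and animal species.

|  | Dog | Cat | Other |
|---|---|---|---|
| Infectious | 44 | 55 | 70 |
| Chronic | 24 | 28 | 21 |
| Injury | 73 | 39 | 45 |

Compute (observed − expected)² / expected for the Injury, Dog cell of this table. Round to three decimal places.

Row total (Injury) = 157; column total (Dog) = 141; N = 399.
Expected count E = 157 × 141 / 399 = 55.4812.
Contribution = (O − E)²/E = (73 − 55.4812)² / 55.4812 = 5.532.

5.532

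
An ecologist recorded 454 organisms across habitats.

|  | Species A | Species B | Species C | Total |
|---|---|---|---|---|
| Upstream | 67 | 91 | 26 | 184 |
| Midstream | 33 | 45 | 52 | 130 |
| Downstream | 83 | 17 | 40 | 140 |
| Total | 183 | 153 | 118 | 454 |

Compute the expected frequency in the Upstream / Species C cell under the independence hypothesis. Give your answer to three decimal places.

47.824

Row total (Upstream) = 184; column total (Species C) = 118; grand total N = 454.
Expected count = (row total × column total) / N = 184 × 118 / 454 = 47.824.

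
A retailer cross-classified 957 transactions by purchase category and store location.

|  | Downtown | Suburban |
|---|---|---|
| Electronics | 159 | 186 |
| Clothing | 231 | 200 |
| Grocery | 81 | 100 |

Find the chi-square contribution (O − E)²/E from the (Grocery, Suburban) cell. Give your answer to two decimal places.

0.71

Row total (Grocery) = 181; column total (Suburban) = 486; N = 957.
Expected count E = 181 × 486 / 957 = 91.918.
Contribution = (O − E)²/E = (100 − 91.918)² / 91.918 = 0.71.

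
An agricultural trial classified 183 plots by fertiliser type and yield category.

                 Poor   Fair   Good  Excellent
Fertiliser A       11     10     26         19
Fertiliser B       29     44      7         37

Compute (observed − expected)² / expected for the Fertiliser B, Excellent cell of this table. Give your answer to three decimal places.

0.040

Row total (Fertiliser B) = 117; column total (Excellent) = 56; N = 183.
Expected count E = 117 × 56 / 183 = 35.8033.
Contribution = (O − E)²/E = (37 − 35.8033)² / 35.8033 = 0.040.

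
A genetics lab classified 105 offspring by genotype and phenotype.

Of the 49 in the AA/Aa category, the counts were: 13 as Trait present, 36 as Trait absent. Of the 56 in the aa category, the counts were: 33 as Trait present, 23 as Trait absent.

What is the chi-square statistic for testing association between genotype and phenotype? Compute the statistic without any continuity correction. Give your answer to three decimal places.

Row totals: 49, 56. Column totals: 46, 59. Grand total N = 105.
Expected counts (row total × column total / N):
  AA/Aa, Trait present: 49×46/105 = 21.4667
  AA/Aa, Trait absent: 49×59/105 = 27.5333
  aa, Trait present: 56×46/105 = 24.5333
  aa, Trait absent: 56×59/105 = 31.4667
Contributions (O − E)²/E:
  (13 − 21.4667)²/21.4667 = 3.3394
  (36 − 27.5333)²/27.5333 = 2.6036
  (33 − 24.5333)²/24.5333 = 2.9219
  (23 − 31.4667)²/31.4667 = 2.2781
χ² = 3.3394 + 2.6036 + 2.9219 + 2.2781 = 11.143

11.143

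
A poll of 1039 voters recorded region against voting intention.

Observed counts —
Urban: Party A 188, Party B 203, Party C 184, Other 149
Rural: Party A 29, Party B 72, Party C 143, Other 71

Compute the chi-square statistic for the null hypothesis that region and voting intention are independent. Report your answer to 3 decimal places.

59.996

Row totals: 724, 315. Column totals: 217, 275, 327, 220. Grand total N = 1039.
Expected counts (row total × column total / N):
  Urban, Party A: 724×217/1039 = 151.2108
  Urban, Party B: 724×275/1039 = 191.6266
  Urban, Party C: 724×327/1039 = 227.8614
  Urban, Other: 724×220/1039 = 153.3013
  Rural, Party A: 315×217/1039 = 65.7892
  Rural, Party B: 315×275/1039 = 83.3734
  Rural, Party C: 315×327/1039 = 99.1386
  Rural, Other: 315×220/1039 = 66.6987
Contributions (O − E)²/E:
  (188 − 151.2108)²/151.2108 = 8.9507
  (203 − 191.6266)²/191.6266 = 0.6750
  (184 − 227.8614)²/227.8614 = 8.4430
  (149 − 153.3013)²/153.3013 = 0.1207
  (29 − 65.7892)²/65.7892 = 20.5725
  (72 − 83.3734)²/83.3734 = 1.5515
  (143 − 99.1386)²/99.1386 = 19.4054
  (71 − 66.6987)²/66.6987 = 0.2774
χ² = 8.9507 + 0.6750 + 8.4430 + 0.1207 + 20.5725 + 1.5515 + 19.4054 + 0.2774 = 59.996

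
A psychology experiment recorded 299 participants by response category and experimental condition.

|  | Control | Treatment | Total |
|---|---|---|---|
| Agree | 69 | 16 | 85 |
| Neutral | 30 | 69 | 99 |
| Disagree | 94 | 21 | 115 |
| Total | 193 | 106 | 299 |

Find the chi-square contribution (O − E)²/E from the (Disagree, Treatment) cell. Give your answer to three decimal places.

9.586

Row total (Disagree) = 115; column total (Treatment) = 106; N = 299.
Expected count E = 115 × 106 / 299 = 40.7692.
Contribution = (O − E)²/E = (21 − 40.7692)² / 40.7692 = 9.586.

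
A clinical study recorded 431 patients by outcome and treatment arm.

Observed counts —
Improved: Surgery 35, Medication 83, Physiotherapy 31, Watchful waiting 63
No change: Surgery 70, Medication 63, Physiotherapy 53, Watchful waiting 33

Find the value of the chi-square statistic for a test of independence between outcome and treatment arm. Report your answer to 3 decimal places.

Row totals: 212, 219. Column totals: 105, 146, 84, 96. Grand total N = 431.
Expected counts (row total × column total / N):
  Improved, Surgery: 212×105/431 = 51.64733
  Improved, Medication: 212×146/431 = 71.81439
  Improved, Physiotherapy: 212×84/431 = 41.31787
  Improved, Watchful waiting: 212×96/431 = 47.22042
  No change, Surgery: 219×105/431 = 53.35267
  No change, Medication: 219×146/431 = 74.18561
  No change, Physiotherapy: 219×84/431 = 42.68213
  No change, Watchful waiting: 219×96/431 = 48.77958
Contributions (O − E)²/E:
  (35 − 51.64733)²/51.64733 = 5.3659
  (83 − 71.81439)²/71.81439 = 1.7422
  (31 − 41.31787)²/41.31787 = 2.5766
  (63 − 47.22042)²/47.22042 = 5.2730
  (70 − 53.35267)²/53.35267 = 5.1944
  (63 − 74.18561)²/74.18561 = 1.6866
  (53 − 42.68213)²/42.68213 = 2.4942
  (33 − 48.77958)²/48.77958 = 5.1045
χ² = 5.3659 + 1.7422 + 2.5766 + 5.2730 + 5.1944 + 1.6866 + 2.4942 + 5.1045 = 29.437

29.437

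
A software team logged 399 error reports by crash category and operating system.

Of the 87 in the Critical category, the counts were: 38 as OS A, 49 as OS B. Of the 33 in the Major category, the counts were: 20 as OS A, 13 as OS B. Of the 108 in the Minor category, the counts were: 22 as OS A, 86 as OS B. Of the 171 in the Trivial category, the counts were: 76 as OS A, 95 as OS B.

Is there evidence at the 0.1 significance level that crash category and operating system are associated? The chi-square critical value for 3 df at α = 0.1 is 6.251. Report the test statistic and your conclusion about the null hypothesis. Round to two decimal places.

Row totals: 87, 33, 108, 171. Column totals: 156, 243. Grand total N = 399.
Expected counts (row total × column total / N):
  Critical, OS A: 87×156/399 = 34.015
  Critical, OS B: 87×243/399 = 52.985
  Major, OS A: 33×156/399 = 12.902
  Major, OS B: 33×243/399 = 20.098
  Minor, OS A: 108×156/399 = 42.226
  Minor, OS B: 108×243/399 = 65.774
  Trivial, OS A: 171×156/399 = 66.857
  Trivial, OS B: 171×243/399 = 104.143
Contributions (O − E)²/E:
  (38 − 34.015)²/34.015 = 0.4669
  (49 − 52.985)²/52.985 = 0.2997
  (20 − 12.902)²/12.902 = 3.9049
  (13 − 20.098)²/20.098 = 2.5068
  (22 − 42.226)²/42.226 = 9.6881
  (86 − 65.774)²/65.774 = 6.2196
  (76 − 66.857)²/66.857 = 1.2503
  (95 − 104.143)²/104.143 = 0.8027
χ² = 0.4669 + 0.2997 + 3.9049 + 2.5068 + 9.6881 + 6.2196 + 1.2503 + 0.8027 = 25.14
df = (4−1)(2−1) = 3. Since 25.14 > 6.251, reject the null hypothesis of independence at α = 0.1.

25.14; reject H₀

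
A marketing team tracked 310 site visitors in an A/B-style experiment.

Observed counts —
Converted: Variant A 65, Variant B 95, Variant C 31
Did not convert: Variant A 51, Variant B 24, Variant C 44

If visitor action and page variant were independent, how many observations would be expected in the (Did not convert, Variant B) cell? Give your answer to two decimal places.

45.68

Row total (Did not convert) = 119; column total (Variant B) = 119; grand total N = 310.
Expected count = (row total × column total) / N = 119 × 119 / 310 = 45.68.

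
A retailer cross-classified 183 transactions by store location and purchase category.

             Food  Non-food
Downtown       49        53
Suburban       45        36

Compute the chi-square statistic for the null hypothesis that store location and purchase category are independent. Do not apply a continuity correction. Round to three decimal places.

Row totals: 102, 81. Column totals: 94, 89. Grand total N = 183.
Expected counts (row total × column total / N):
  Downtown, Food: 102×94/183 = 52.3934
  Downtown, Non-food: 102×89/183 = 49.6066
  Suburban, Food: 81×94/183 = 41.6066
  Suburban, Non-food: 81×89/183 = 39.3934
Contributions (O − E)²/E:
  (49 − 52.3934)²/52.3934 = 0.2198
  (53 − 49.6066)²/49.6066 = 0.2321
  (45 − 41.6066)²/41.6066 = 0.2768
  (36 − 39.3934)²/39.3934 = 0.2923
χ² = 0.2198 + 0.2321 + 0.2768 + 0.2923 = 1.021

1.021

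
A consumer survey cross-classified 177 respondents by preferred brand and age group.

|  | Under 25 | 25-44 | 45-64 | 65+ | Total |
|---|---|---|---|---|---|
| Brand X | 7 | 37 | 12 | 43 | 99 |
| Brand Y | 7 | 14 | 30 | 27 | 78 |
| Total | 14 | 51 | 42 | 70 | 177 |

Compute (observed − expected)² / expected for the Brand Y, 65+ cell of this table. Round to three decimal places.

0.480

Row total (Brand Y) = 78; column total (65+) = 70; N = 177.
Expected count E = 78 × 70 / 177 = 30.8475.
Contribution = (O − E)²/E = (27 − 30.8475)² / 30.8475 = 0.480.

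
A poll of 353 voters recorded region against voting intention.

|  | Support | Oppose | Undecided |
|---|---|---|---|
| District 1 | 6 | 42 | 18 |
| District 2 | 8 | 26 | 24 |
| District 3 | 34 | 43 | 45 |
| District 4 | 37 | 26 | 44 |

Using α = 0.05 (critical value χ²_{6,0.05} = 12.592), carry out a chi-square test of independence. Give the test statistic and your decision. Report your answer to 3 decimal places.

34.032; reject H₀

Row totals: 66, 58, 122, 107. Column totals: 85, 137, 131. Grand total N = 353.
Expected counts (row total × column total / N):
  District 1, Support: 66×85/353 = 15.8924
  District 1, Oppose: 66×137/353 = 25.6147
  District 1, Undecided: 66×131/353 = 24.4929
  District 2, Support: 58×85/353 = 13.9660
  District 2, Oppose: 58×137/353 = 22.5099
  District 2, Undecided: 58×131/353 = 21.5241
  District 3, Support: 122×85/353 = 29.3768
  District 3, Oppose: 122×137/353 = 47.3484
  District 3, Undecided: 122×131/353 = 45.2748
  District 4, Support: 107×85/353 = 25.7649
  District 4, Oppose: 107×137/353 = 41.5269
  District 4, Undecided: 107×131/353 = 39.7082
Contributions (O − E)²/E:
  (6 − 15.8924)²/15.8924 = 6.1576
  (42 − 25.6147)²/25.6147 = 10.4814
  (18 − 24.4929)²/24.4929 = 1.7212
  (8 − 13.9660)²/13.9660 = 2.5486
  (26 − 22.5099)²/22.5099 = 0.5411
  (24 − 21.5241)²/21.5241 = 0.2848
  (34 − 29.3768)²/29.3768 = 0.7276
  (43 − 47.3484)²/47.3484 = 0.3993
  (45 − 45.2748)²/45.2748 = 0.0017
  (37 − 25.7649)²/25.7649 = 4.8992
  (26 − 41.5269)²/41.5269 = 5.8055
  (44 − 39.7082)²/39.7082 = 0.4639
χ² = 6.1576 + 10.4814 + 1.7212 + 2.5486 + 0.5411 + 0.2848 + 0.7276 + 0.3993 + 0.0017 + 4.8992 + 5.8055 + 0.4639 = 34.032
df = (4−1)(3−1) = 6. Since 34.032 > 12.592, reject the null hypothesis of independence at α = 0.05.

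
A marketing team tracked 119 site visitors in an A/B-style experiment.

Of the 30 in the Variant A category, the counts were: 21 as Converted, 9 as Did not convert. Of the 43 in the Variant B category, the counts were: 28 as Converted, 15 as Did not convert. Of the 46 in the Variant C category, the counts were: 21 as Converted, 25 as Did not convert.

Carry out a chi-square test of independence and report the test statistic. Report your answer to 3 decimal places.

5.545

Row totals: 30, 43, 46. Column totals: 70, 49. Grand total N = 119.
Expected counts (row total × column total / N):
  Variant A, Converted: 30×70/119 = 17.6471
  Variant A, Did not convert: 30×49/119 = 12.3529
  Variant B, Converted: 43×70/119 = 25.2941
  Variant B, Did not convert: 43×49/119 = 17.7059
  Variant C, Converted: 46×70/119 = 27.0588
  Variant C, Did not convert: 46×49/119 = 18.9412
Contributions (O − E)²/E:
  (21 − 17.6471)²/17.6471 = 0.6370
  (9 − 12.3529)²/12.3529 = 0.9101
  (28 − 25.2941)²/25.2941 = 0.2895
  (15 − 17.7059)²/17.7059 = 0.4135
  (21 − 27.0588)²/27.0588 = 1.3566
  (25 − 18.9412)²/18.9412 = 1.9381
χ² = 0.6370 + 0.9101 + 0.2895 + 0.4135 + 1.3566 + 1.9381 = 5.545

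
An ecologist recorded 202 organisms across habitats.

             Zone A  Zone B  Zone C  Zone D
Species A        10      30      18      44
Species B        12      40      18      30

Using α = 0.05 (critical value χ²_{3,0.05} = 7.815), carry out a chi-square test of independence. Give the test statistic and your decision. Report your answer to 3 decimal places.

4.240; fail to reject H₀

Row totals: 102, 100. Column totals: 22, 70, 36, 74. Grand total N = 202.
Expected counts (row total × column total / N):
  Species A, Zone A: 102×22/202 = 11.1089
  Species A, Zone B: 102×70/202 = 35.3465
  Species A, Zone C: 102×36/202 = 18.1782
  Species A, Zone D: 102×74/202 = 37.3663
  Species B, Zone A: 100×22/202 = 10.8911
  Species B, Zone B: 100×70/202 = 34.6535
  Species B, Zone C: 100×36/202 = 17.8218
  Species B, Zone D: 100×74/202 = 36.6337
Contributions (O − E)²/E:
  (10 − 11.1089)²/11.1089 = 0.1107
  (30 − 35.3465)²/35.3465 = 0.8087
  (18 − 18.1782)²/18.1782 = 0.0017
  (44 − 37.3663)²/37.3663 = 1.1777
  (12 − 10.8911)²/10.8911 = 0.1129
  (40 − 34.6535)²/34.6535 = 0.8249
  (18 − 17.8218)²/17.8218 = 0.0018
  (30 − 36.6337)²/36.6337 = 1.2012
χ² = 0.1107 + 0.8087 + 0.0017 + 1.1777 + 0.1129 + 0.8249 + 0.0018 + 1.2012 = 4.240
df = (2−1)(4−1) = 3. Since 4.240 < 7.815, fail to reject the null hypothesis of independence at α = 0.05.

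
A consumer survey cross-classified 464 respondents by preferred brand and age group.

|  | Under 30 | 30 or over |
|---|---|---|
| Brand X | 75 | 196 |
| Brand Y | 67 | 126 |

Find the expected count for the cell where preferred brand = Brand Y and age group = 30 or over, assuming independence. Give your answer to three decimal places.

Row total (Brand Y) = 193; column total (30 or over) = 322; grand total N = 464.
Expected count = (row total × column total) / N = 193 × 322 / 464 = 133.935.

133.935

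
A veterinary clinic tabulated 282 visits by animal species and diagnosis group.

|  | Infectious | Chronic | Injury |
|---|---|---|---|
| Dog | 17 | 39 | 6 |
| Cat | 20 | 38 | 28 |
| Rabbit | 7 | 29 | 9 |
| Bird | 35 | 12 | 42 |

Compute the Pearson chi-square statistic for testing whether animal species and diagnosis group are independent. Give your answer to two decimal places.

Row totals: 62, 86, 45, 89. Column totals: 79, 118, 85. Grand total N = 282.
Expected counts (row total × column total / N):
  Dog, Infectious: 62×79/282 = 17.3688
  Dog, Chronic: 62×118/282 = 25.9433
  Dog, Injury: 62×85/282 = 18.6879
  Cat, Infectious: 86×79/282 = 24.0922
  Cat, Chronic: 86×118/282 = 35.9858
  Cat, Injury: 86×85/282 = 25.9220
  Rabbit, Infectious: 45×79/282 = 12.6064
  Rabbit, Chronic: 45×118/282 = 18.8298
  Rabbit, Injury: 45×85/282 = 13.5638
  Bird, Infectious: 89×79/282 = 24.9326
  Bird, Chronic: 89×118/282 = 37.2411
  Bird, Injury: 89×85/282 = 26.8262
Contributions (O − E)²/E:
  (17 − 17.3688)²/17.3688 = 0.0078
  (39 − 25.9433)²/25.9433 = 6.5712
  (6 − 18.6879)²/18.6879 = 8.6143
  (20 − 24.0922)²/24.0922 = 0.6951
  (38 − 35.9858)²/35.9858 = 0.1127
  (28 − 25.9220)²/25.9220 = 0.1666
  (7 − 12.6064)²/12.6064 = 2.4933
  (29 − 18.8298)²/18.8298 = 5.4930
  (9 − 13.5638)²/13.5638 = 1.5356
  (35 − 24.9326)²/24.9326 = 4.0651
  (12 − 37.2411)²/37.2411 = 17.1078
  (42 − 26.8262)²/26.8262 = 8.5828
χ² = 0.0078 + 6.5712 + 8.6143 + 0.6951 + 0.1127 + 0.1666 + 2.4933 + 5.4930 + 1.5356 + 4.0651 + 17.1078 + 8.5828 = 55.45

55.45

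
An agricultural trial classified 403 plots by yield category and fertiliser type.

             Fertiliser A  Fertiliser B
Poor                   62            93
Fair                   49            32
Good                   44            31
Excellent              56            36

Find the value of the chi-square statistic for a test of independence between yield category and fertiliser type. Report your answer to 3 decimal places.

15.508

Row totals: 155, 81, 75, 92. Column totals: 211, 192. Grand total N = 403.
Expected counts (row total × column total / N):
  Poor, Fertiliser A: 155×211/403 = 81.1538
  Poor, Fertiliser B: 155×192/403 = 73.8462
  Fair, Fertiliser A: 81×211/403 = 42.4094
  Fair, Fertiliser B: 81×192/403 = 38.5906
  Good, Fertiliser A: 75×211/403 = 39.2680
  Good, Fertiliser B: 75×192/403 = 35.7320
  Excellent, Fertiliser A: 92×211/403 = 48.1687
  Excellent, Fertiliser B: 92×192/403 = 43.8313
Contributions (O − E)²/E:
  (62 − 81.1538)²/81.1538 = 4.5207
  (93 − 73.8462)²/73.8462 = 4.9680
  (49 − 42.4094)²/42.4094 = 1.0242
  (32 − 38.5906)²/38.5906 = 1.1256
  (44 − 39.2680)²/39.2680 = 0.5702
  (31 − 35.7320)²/35.7320 = 0.6267
  (56 − 48.1687)²/48.1687 = 1.2732
  (36 − 43.8313)²/43.8313 = 1.3992
χ² = 4.5207 + 4.9680 + 1.0242 + 1.1256 + 0.5702 + 0.6267 + 1.2732 + 1.3992 = 15.508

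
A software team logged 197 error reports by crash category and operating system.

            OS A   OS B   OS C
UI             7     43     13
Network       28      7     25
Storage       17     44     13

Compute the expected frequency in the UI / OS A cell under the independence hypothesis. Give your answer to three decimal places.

16.629

Row total (UI) = 63; column total (OS A) = 52; grand total N = 197.
Expected count = (row total × column total) / N = 63 × 52 / 197 = 16.629.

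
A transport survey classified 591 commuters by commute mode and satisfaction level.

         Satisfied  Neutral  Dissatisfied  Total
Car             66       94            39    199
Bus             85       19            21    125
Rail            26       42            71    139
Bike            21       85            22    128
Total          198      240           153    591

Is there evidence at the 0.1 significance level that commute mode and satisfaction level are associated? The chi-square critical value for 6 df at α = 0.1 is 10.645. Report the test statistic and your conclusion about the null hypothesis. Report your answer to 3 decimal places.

Grand total N = 591.
Expected counts (row total × column total / N):
  Car, Satisfied: 199×198/591 = 66.6701
  Car, Neutral: 199×240/591 = 80.8122
  Car, Dissatisfied: 199×153/591 = 51.5178
  Bus, Satisfied: 125×198/591 = 41.8782
  Bus, Neutral: 125×240/591 = 50.7614
  Bus, Dissatisfied: 125×153/591 = 32.3604
  Rail, Satisfied: 139×198/591 = 46.5685
  Rail, Neutral: 139×240/591 = 56.4467
  Rail, Dissatisfied: 139×153/591 = 35.9848
  Bike, Satisfied: 128×198/591 = 42.8832
  Bike, Neutral: 128×240/591 = 51.9797
  Bike, Dissatisfied: 128×153/591 = 33.1371
Contributions (O − E)²/E:
  (66 − 66.6701)²/66.6701 = 0.0067
  (94 − 80.8122)²/80.8122 = 2.1521
  (39 − 51.5178)²/51.5178 = 3.0416
  (85 − 41.8782)²/41.8782 = 44.4023
  (19 − 50.7614)²/50.7614 = 19.8731
  (21 − 32.3604)²/32.3604 = 3.9882
  (26 − 46.5685)²/46.5685 = 9.0848
  (42 − 56.4467)²/56.4467 = 3.6974
  (71 − 35.9848)²/35.9848 = 34.0717
  (21 − 42.8832)²/42.8832 = 11.1669
  (85 − 51.9797)²/51.9797 = 20.9763
  (22 − 33.1371)²/33.1371 = 3.7431
χ² = 0.0067 + 2.1521 + 3.0416 + 44.4023 + 19.8731 + 3.9882 + 9.0848 + 3.6974 + 34.0717 + 11.1669 + 20.9763 + 3.7431 = 156.204
df = (4−1)(3−1) = 6. Since 156.204 > 10.645, reject the null hypothesis of independence at α = 0.1.

156.204; reject H₀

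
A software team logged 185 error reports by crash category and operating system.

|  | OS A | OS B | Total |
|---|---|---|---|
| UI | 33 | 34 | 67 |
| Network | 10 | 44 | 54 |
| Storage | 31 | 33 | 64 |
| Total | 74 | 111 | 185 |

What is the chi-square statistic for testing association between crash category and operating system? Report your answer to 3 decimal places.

Grand total N = 185.
Expected counts (row total × column total / N):
  UI, OS A: 67×74/185 = 26.8000
  UI, OS B: 67×111/185 = 40.2000
  Network, OS A: 54×74/185 = 21.6000
  Network, OS B: 54×111/185 = 32.4000
  Storage, OS A: 64×74/185 = 25.6000
  Storage, OS B: 64×111/185 = 38.4000
Contributions (O − E)²/E:
  (33 − 26.8000)²/26.8000 = 1.4343
  (34 − 40.2000)²/40.2000 = 0.9562
  (10 − 21.6000)²/21.6000 = 6.2296
  (44 − 32.4000)²/32.4000 = 4.1531
  (31 − 25.6000)²/25.6000 = 1.1391
  (33 − 38.4000)²/38.4000 = 0.7594
χ² = 1.4343 + 0.9562 + 6.2296 + 4.1531 + 1.1391 + 0.7594 = 14.672

14.672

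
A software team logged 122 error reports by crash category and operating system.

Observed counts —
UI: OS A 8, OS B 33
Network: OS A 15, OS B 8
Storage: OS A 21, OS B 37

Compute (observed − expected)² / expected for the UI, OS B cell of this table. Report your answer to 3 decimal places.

1.757

Row total (UI) = 41; column total (OS B) = 78; N = 122.
Expected count E = 41 × 78 / 122 = 26.2131.
Contribution = (O − E)²/E = (33 − 26.2131)² / 26.2131 = 1.757.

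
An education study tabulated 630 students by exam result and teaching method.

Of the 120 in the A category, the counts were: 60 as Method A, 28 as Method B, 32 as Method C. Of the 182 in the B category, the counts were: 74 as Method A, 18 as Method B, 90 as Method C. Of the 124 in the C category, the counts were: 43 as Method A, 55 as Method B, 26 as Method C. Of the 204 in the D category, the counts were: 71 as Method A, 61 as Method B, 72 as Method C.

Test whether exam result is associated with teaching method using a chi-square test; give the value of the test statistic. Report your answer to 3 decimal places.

Row totals: 120, 182, 124, 204. Column totals: 248, 162, 220. Grand total N = 630.
Expected counts (row total × column total / N):
  A, Method A: 120×248/630 = 47.2381
  A, Method B: 120×162/630 = 30.8571
  A, Method C: 120×220/630 = 41.9048
  B, Method A: 182×248/630 = 71.6444
  B, Method B: 182×162/630 = 46.8000
  B, Method C: 182×220/630 = 63.5556
  C, Method A: 124×248/630 = 48.8127
  C, Method B: 124×162/630 = 31.8857
  C, Method C: 124×220/630 = 43.3016
  D, Method A: 204×248/630 = 80.3048
  D, Method B: 204×162/630 = 52.4571
  D, Method C: 204×220/630 = 71.2381
Contributions (O − E)²/E:
  (60 − 47.2381)²/47.2381 = 3.4478
  (28 − 30.8571)²/30.8571 = 0.2645
  (32 − 41.9048)²/41.9048 = 2.3411
  (74 − 71.6444)²/71.6444 = 0.0774
  (18 − 46.8000)²/46.8000 = 17.7231
  (90 − 63.5556)²/63.5556 = 11.0031
  (43 − 48.8127)²/48.8127 = 0.6922
  (55 − 31.8857)²/31.8857 = 16.7558
  (26 − 43.3016)²/43.3016 = 6.9130
  (71 − 80.3048)²/80.3048 = 1.0781
  (61 − 52.4571)²/52.4571 = 1.3913
  (72 − 71.2381)²/71.2381 = 0.0081
χ² = 3.4478 + 0.2645 + 2.3411 + 0.0774 + 17.7231 + 11.0031 + 0.6922 + 16.7558 + 6.9130 + 1.0781 + 1.3913 + 0.0081 = 61.696

61.696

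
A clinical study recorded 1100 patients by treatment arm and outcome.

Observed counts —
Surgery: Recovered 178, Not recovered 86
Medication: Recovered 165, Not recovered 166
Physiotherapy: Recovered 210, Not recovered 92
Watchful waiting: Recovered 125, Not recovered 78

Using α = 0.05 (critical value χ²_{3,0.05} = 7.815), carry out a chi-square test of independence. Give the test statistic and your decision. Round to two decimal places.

Row totals: 264, 331, 302, 203. Column totals: 678, 422. Grand total N = 1100.
Expected counts (row total × column total / N):
  Surgery, Recovered: 264×678/1100 = 162.720
  Surgery, Not recovered: 264×422/1100 = 101.280
  Medication, Recovered: 331×678/1100 = 204.016
  Medication, Not recovered: 331×422/1100 = 126.984
  Physiotherapy, Recovered: 302×678/1100 = 186.142
  Physiotherapy, Not recovered: 302×422/1100 = 115.858
  Watchful waiting, Recovered: 203×678/1100 = 125.122
  Watchful waiting, Not recovered: 203×422/1100 = 77.878
Contributions (O − E)²/E:
  (178 − 162.720)²/162.720 = 1.4348
  (86 − 101.280)²/101.280 = 2.3053
  (165 − 204.016)²/204.016 = 7.4614
  (166 − 126.984)²/126.984 = 11.9877
  (210 − 186.142)²/186.142 = 3.0579
  (92 − 115.858)²/115.858 = 4.9129
  (125 − 125.122)²/125.122 = 0.0001
  (78 − 77.878)²/77.878 = 0.0002
χ² = 1.4348 + 2.3053 + 7.4614 + 11.9877 + 3.0579 + 4.9129 + 0.0001 + 0.0002 = 31.16
df = (4−1)(2−1) = 3. Since 31.16 > 7.815, reject the null hypothesis of independence at α = 0.05.

31.16; reject H₀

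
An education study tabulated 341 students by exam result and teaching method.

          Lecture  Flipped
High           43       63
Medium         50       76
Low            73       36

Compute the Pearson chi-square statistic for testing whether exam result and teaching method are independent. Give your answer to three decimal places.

Row totals: 106, 126, 109. Column totals: 166, 175. Grand total N = 341.
Expected counts (row total × column total / N):
  High, Lecture: 106×166/341 = 51.6012
  High, Flipped: 106×175/341 = 54.3988
  Medium, Lecture: 126×166/341 = 61.3372
  Medium, Flipped: 126×175/341 = 64.6628
  Low, Lecture: 109×166/341 = 53.0616
  Low, Flipped: 109×175/341 = 55.9384
Contributions (O − E)²/E:
  (43 − 51.6012)²/51.6012 = 1.4337
  (63 − 54.3988)²/54.3988 = 1.3600
  (50 − 61.3372)²/61.3372 = 2.0955
  (76 − 64.6628)²/64.6628 = 1.9877
  (73 − 53.0616)²/53.0616 = 7.4920
  (36 − 55.9384)²/55.9384 = 7.1067
χ² = 1.4337 + 1.3600 + 2.0955 + 1.9877 + 7.4920 + 7.1067 = 21.476

21.476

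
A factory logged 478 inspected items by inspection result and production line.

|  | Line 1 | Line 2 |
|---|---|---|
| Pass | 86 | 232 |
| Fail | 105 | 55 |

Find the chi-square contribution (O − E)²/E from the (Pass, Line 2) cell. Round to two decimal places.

Row total (Pass) = 318; column total (Line 2) = 287; N = 478.
Expected count E = 318 × 287 / 478 = 190.933.
Contribution = (O − E)²/E = (232 − 190.933)² / 190.933 = 8.83.

8.83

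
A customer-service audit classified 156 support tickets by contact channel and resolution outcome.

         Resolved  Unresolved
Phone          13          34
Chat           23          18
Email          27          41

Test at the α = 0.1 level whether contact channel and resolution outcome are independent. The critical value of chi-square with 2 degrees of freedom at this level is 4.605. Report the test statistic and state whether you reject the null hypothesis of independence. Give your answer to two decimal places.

7.38; reject H₀

Row totals: 47, 41, 68. Column totals: 63, 93. Grand total N = 156.
Expected counts (row total × column total / N):
  Phone, Resolved: 47×63/156 = 18.981
  Phone, Unresolved: 47×93/156 = 28.019
  Chat, Resolved: 41×63/156 = 16.558
  Chat, Unresolved: 41×93/156 = 24.442
  Email, Resolved: 68×63/156 = 27.462
  Email, Unresolved: 68×93/156 = 40.538
Contributions (O − E)²/E:
  (13 − 18.981)²/18.981 = 1.8846
  (34 − 28.019)²/28.019 = 1.2767
  (23 − 16.558)²/16.558 = 2.5063
  (18 − 24.442)²/24.442 = 1.6979
  (27 − 27.462)²/27.462 = 0.0078
  (41 − 40.538)²/40.538 = 0.0053
χ² = 1.8846 + 1.2767 + 2.5063 + 1.6979 + 0.0078 + 0.0053 = 7.38
df = (3−1)(2−1) = 2. Since 7.38 > 4.605, reject the null hypothesis of independence at α = 0.1.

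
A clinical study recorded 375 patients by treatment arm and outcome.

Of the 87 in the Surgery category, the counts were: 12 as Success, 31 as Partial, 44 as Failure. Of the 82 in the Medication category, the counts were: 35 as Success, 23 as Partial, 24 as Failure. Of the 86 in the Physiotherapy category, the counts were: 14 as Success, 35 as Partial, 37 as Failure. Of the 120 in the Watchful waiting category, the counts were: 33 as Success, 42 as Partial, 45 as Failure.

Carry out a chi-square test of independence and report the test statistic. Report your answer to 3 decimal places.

24.616

Row totals: 87, 82, 86, 120. Column totals: 94, 131, 150. Grand total N = 375.
Expected counts (row total × column total / N):
  Surgery, Success: 87×94/375 = 21.8080
  Surgery, Partial: 87×131/375 = 30.3920
  Surgery, Failure: 87×150/375 = 34.8000
  Medication, Success: 82×94/375 = 20.5547
  Medication, Partial: 82×131/375 = 28.6453
  Medication, Failure: 82×150/375 = 32.8000
  Physiotherapy, Success: 86×94/375 = 21.5573
  Physiotherapy, Partial: 86×131/375 = 30.0427
  Physiotherapy, Failure: 86×150/375 = 34.4000
  Watchful waiting, Success: 120×94/375 = 30.0800
  Watchful waiting, Partial: 120×131/375 = 41.9200
  Watchful waiting, Failure: 120×150/375 = 48.0000
Contributions (O − E)²/E:
  (12 − 21.8080)²/21.8080 = 4.4111
  (31 − 30.3920)²/30.3920 = 0.0122
  (44 − 34.8000)²/34.8000 = 2.4322
  (35 − 20.5547)²/20.5547 = 10.1518
  (23 − 28.6453)²/28.6453 = 1.1126
  (24 − 32.8000)²/32.8000 = 2.3610
  (14 − 21.5573)²/21.5573 = 2.6493
  (35 − 30.0427)²/30.0427 = 0.8180
  (37 − 34.4000)²/34.4000 = 0.1965
  (33 − 30.0800)²/30.0800 = 0.2835
  (42 − 41.9200)²/41.9200 = 0.0002
  (45 − 48.0000)²/48.0000 = 0.1875
χ² = 4.4111 + 0.0122 + 2.4322 + 10.1518 + 1.1126 + 2.3610 + 2.6493 + 0.8180 + 0.1965 + 0.2835 + 0.0002 + 0.1875 = 24.616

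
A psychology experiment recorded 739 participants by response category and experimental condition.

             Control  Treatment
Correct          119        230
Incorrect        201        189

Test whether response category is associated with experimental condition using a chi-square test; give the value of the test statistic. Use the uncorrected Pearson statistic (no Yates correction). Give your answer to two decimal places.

Row totals: 349, 390. Column totals: 320, 419. Grand total N = 739.
Expected counts (row total × column total / N):
  Correct, Control: 349×320/739 = 151.123
  Correct, Treatment: 349×419/739 = 197.877
  Incorrect, Control: 390×320/739 = 168.877
  Incorrect, Treatment: 390×419/739 = 221.123
Contributions (O − E)²/E:
  (119 − 151.123)²/151.123 = 6.8281
  (230 − 197.877)²/197.877 = 5.2148
  (201 − 168.877)²/168.877 = 6.1103
  (189 − 221.123)²/221.123 = 4.6666
χ² = 6.8281 + 5.2148 + 6.1103 + 4.6666 = 22.82

22.82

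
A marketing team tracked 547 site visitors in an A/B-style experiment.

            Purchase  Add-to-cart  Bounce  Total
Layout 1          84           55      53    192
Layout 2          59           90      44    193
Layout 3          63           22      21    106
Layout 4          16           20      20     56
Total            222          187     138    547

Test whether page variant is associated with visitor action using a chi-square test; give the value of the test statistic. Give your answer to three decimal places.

37.170

Grand total N = 547.
Expected counts (row total × column total / N):
  Layout 1, Purchase: 192×222/547 = 77.9232
  Layout 1, Add-to-cart: 192×187/547 = 65.6380
  Layout 1, Bounce: 192×138/547 = 48.4388
  Layout 2, Purchase: 193×222/547 = 78.3291
  Layout 2, Add-to-cart: 193×187/547 = 65.9799
  Layout 2, Bounce: 193×138/547 = 48.6910
  Layout 3, Purchase: 106×222/547 = 43.0201
  Layout 3, Add-to-cart: 106×187/547 = 36.2377
  Layout 3, Bounce: 106×138/547 = 26.7422
  Layout 4, Purchase: 56×222/547 = 22.7276
  Layout 4, Add-to-cart: 56×187/547 = 19.1444
  Layout 4, Bounce: 56×138/547 = 14.1280
Contributions (O − E)²/E:
  (84 − 77.9232)²/77.9232 = 0.4739
  (55 − 65.6380)²/65.6380 = 1.7241
  (53 − 48.4388)²/48.4388 = 0.4295
  (59 − 78.3291)²/78.3291 = 4.7698
  (90 − 65.9799)²/65.9799 = 8.7446
  (44 − 48.6910)²/48.6910 = 0.4519
  (63 − 43.0201)²/43.0201 = 9.2793
  (22 − 36.2377)²/36.2377 = 5.5940
  (21 − 26.7422)²/26.7422 = 1.2330
  (16 − 22.7276)²/22.7276 = 1.9914
  (20 − 19.1444)²/19.1444 = 0.0382
  (20 − 14.1280)²/14.1280 = 2.4406
χ² = 0.4739 + 1.7241 + 0.4295 + 4.7698 + 8.7446 + 0.4519 + 9.2793 + 5.5940 + 1.2330 + 1.9914 + 0.0382 + 2.4406 = 37.170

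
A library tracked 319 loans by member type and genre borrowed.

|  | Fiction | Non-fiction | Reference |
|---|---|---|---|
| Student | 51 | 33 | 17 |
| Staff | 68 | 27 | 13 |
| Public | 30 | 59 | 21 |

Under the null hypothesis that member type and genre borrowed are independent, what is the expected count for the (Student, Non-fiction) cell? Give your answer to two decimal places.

37.68

Row total (Student) = 101; column total (Non-fiction) = 119; grand total N = 319.
Expected count = (row total × column total) / N = 101 × 119 / 319 = 37.68.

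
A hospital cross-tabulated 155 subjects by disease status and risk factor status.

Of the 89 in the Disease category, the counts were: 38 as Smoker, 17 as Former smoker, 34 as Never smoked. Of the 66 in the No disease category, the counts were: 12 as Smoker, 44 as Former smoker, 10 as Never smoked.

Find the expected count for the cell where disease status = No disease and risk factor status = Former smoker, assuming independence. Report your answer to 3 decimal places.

25.974

Row total (No disease) = 66; column total (Former smoker) = 61; grand total N = 155.
Expected count = (row total × column total) / N = 66 × 61 / 155 = 25.974.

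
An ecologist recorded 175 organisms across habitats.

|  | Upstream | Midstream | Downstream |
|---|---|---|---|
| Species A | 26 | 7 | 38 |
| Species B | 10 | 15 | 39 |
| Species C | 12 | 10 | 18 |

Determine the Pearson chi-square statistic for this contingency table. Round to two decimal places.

11.37

Row totals: 71, 64, 40. Column totals: 48, 32, 95. Grand total N = 175.
Expected counts (row total × column total / N):
  Species A, Upstream: 71×48/175 = 19.474
  Species A, Midstream: 71×32/175 = 12.983
  Species A, Downstream: 71×95/175 = 38.543
  Species B, Upstream: 64×48/175 = 17.554
  Species B, Midstream: 64×32/175 = 11.703
  Species B, Downstream: 64×95/175 = 34.743
  Species C, Upstream: 40×48/175 = 10.971
  Species C, Midstream: 40×32/175 = 7.314
  Species C, Downstream: 40×95/175 = 21.714
Contributions (O − E)²/E:
  (26 − 19.474)²/19.474 = 2.1870
  (7 − 12.983)²/12.983 = 2.7572
  (38 − 38.543)²/38.543 = 0.0076
  (10 − 17.554)²/17.554 = 3.2507
  (15 − 11.703)²/11.703 = 0.9288
  (39 − 34.743)²/34.743 = 0.5216
  (12 − 10.971)²/10.971 = 0.0965
  (10 − 7.314)²/7.314 = 0.9864
  (18 − 21.714)²/21.714 = 0.6352
χ² = 2.1870 + 2.7572 + 0.0076 + 3.2507 + 0.9288 + 0.5216 + 0.0965 + 0.9864 + 0.6352 = 11.37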